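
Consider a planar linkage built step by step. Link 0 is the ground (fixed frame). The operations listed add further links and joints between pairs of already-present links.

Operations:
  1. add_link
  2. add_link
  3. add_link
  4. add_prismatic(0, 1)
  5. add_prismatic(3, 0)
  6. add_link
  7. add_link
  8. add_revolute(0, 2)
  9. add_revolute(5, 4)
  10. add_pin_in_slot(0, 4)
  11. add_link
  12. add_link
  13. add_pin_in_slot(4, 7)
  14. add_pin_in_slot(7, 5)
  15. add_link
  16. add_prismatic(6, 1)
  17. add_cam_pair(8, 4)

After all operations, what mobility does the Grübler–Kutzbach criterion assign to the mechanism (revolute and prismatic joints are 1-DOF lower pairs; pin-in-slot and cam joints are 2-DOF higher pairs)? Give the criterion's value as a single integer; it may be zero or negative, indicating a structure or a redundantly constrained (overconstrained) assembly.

M = 10

link 0 = ground. State L|J1|J2 = 1|0|0
+link1  2|0|0
+link2  3|0|0
+link3  4|0|0
P(0,1) f=1→J1  4|1|0
P(3,0) f=1→J1  4|2|0
+link4  5|2|0
+link5  6|2|0
R(0,2) f=1→J1  6|3|0
R(5,4) f=1→J1  6|4|0
PS(0,4) f=2→J2  6|4|1
+link6  7|4|1
+link7  8|4|1
PS(4,7) f=2→J2  8|4|2
PS(7,5) f=2→J2  8|4|3
+link8  9|4|3
P(6,1) f=1→J1  9|5|3
C(8,4) f=2→J2  9|5|4
M = 3(9−1)−2·5−4 = 24−10−4 = 10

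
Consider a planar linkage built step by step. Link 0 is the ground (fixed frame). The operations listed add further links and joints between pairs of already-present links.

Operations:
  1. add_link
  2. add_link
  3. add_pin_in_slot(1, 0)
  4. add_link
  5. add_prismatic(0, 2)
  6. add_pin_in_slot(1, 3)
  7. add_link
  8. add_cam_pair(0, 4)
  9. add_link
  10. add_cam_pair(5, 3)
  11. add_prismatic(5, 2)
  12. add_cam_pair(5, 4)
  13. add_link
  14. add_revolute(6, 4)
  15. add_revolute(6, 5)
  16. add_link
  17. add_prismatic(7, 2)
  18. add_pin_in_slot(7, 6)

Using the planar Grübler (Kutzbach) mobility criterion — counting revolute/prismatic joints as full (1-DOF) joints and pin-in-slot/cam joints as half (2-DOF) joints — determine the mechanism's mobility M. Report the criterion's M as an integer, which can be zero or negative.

[1;0;0] (link 0 is ground)
L+ [2;0;0]
L+ [3;0;0]
PS(1,0)∈J2 [3;0;1]
L+ [4;0;1]
P(0,2)∈J1 [4;1;1]
PS(1,3)∈J2 [4;1;2]
L+ [5;1;2]
C(0,4)∈J2 [5;1;3]
L+ [6;1;3]
C(5,3)∈J2 [6;1;4]
P(5,2)∈J1 [6;2;4]
C(5,4)∈J2 [6;2;5]
L+ [7;2;5]
R(6,4)∈J1 [7;3;5]
R(6,5)∈J1 [7;4;5]
L+ [8;4;5]
P(7,2)∈J1 [8;5;5]
PS(7,6)∈J2 [8;5;6]
mobility = 21 − 10 − 6 = 5

M = 5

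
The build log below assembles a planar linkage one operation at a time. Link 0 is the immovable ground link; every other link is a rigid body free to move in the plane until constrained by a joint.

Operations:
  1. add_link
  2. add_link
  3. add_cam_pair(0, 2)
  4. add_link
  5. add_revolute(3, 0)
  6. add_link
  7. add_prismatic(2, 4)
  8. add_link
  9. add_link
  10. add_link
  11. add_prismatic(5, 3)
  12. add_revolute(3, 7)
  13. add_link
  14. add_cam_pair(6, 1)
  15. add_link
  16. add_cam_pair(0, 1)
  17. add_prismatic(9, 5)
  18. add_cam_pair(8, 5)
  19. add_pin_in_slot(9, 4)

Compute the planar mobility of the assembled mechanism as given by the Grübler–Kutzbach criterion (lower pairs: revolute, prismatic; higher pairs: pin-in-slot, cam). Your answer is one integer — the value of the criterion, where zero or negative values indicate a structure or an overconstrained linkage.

M = 12

L=1 J1=0 J2=0
add link → L=2 J1=0 J2=0
add link → L=3 J1=0 J2=0
C@0,2 dof=2 J2 → L=3 J1=0 J2=1
add link → L=4 J1=0 J2=1
R@3,0 dof=1 J1 → L=4 J1=1 J2=1
add link → L=5 J1=1 J2=1
P@2,4 dof=1 J1 → L=5 J1=2 J2=1
add link → L=6 J1=2 J2=1
add link → L=7 J1=2 J2=1
add link → L=8 J1=2 J2=1
P@5,3 dof=1 J1 → L=8 J1=3 J2=1
R@3,7 dof=1 J1 → L=8 J1=4 J2=1
add link → L=9 J1=4 J2=1
C@6,1 dof=2 J2 → L=9 J1=4 J2=2
add link → L=10 J1=4 J2=2
C@0,1 dof=2 J2 → L=10 J1=4 J2=3
P@9,5 dof=1 J1 → L=10 J1=5 J2=3
C@8,5 dof=2 J2 → L=10 J1=5 J2=4
PS@9,4 dof=2 J2 → L=10 J1=5 J2=5
M=3(L−1)−2J1−J2=3·9−2·5−5=12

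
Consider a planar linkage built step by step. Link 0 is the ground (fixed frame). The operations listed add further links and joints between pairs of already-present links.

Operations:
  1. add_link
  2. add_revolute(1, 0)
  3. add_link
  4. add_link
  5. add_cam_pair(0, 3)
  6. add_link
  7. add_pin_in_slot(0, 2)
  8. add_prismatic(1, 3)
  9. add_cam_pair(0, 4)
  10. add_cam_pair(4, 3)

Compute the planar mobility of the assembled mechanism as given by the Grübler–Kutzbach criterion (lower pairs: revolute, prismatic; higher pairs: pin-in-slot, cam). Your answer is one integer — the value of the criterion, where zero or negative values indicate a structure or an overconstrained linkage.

[1;0;0] (link 0 is ground)
L+ [2;0;0]
R(1,0)∈J1 [2;1;0]
L+ [3;1;0]
L+ [4;1;0]
C(0,3)∈J2 [4;1;1]
L+ [5;1;1]
PS(0,2)∈J2 [5;1;2]
P(1,3)∈J1 [5;2;2]
C(0,4)∈J2 [5;2;3]
C(4,3)∈J2 [5;2;4]
mobility = 12 − 4 − 4 = 4

M = 4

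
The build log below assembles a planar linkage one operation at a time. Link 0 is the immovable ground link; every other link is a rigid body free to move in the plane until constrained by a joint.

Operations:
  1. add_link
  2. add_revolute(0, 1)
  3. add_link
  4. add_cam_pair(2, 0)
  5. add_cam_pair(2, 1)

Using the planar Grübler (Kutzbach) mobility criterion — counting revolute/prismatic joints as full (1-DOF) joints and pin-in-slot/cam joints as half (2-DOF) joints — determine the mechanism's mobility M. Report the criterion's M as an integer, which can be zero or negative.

M = 2

L=1 J1=0 J2=0
add link → L=2 J1=0 J2=0
R@0,1 dof=1 J1 → L=2 J1=1 J2=0
add link → L=3 J1=1 J2=0
C@2,0 dof=2 J2 → L=3 J1=1 J2=1
C@2,1 dof=2 J2 → L=3 J1=1 J2=2
M=3(L−1)−2J1−J2=3·2−2·1−2=2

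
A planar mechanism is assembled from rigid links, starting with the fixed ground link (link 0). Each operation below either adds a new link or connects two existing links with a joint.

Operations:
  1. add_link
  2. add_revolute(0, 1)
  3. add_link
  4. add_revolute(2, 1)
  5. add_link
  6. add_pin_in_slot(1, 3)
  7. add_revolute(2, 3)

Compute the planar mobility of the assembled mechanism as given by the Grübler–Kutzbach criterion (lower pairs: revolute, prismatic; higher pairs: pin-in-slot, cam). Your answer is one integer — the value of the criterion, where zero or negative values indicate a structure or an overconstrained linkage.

M = 2

L=1 J1=0 J2=0
add link → L=2 J1=0 J2=0
R@0,1 dof=1 J1 → L=2 J1=1 J2=0
add link → L=3 J1=1 J2=0
R@2,1 dof=1 J1 → L=3 J1=2 J2=0
add link → L=4 J1=2 J2=0
PS@1,3 dof=2 J2 → L=4 J1=2 J2=1
R@2,3 dof=1 J1 → L=4 J1=3 J2=1
M=3(L−1)−2J1−J2=3·3−2·3−1=2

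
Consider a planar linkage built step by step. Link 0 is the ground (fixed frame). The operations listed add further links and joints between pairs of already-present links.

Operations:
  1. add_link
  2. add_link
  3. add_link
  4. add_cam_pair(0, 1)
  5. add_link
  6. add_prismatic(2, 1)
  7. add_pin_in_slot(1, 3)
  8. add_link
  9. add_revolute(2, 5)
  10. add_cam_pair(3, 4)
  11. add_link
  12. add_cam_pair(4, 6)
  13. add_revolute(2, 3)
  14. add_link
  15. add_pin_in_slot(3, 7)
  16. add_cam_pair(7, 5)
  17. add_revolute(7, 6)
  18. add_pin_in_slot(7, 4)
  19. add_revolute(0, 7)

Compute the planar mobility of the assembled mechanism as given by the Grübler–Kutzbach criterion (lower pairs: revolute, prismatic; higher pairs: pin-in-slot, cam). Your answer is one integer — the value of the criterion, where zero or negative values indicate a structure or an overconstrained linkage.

L=1 J1=0 J2=0
add link → L=2 J1=0 J2=0
add link → L=3 J1=0 J2=0
add link → L=4 J1=0 J2=0
C@0,1 dof=2 J2 → L=4 J1=0 J2=1
add link → L=5 J1=0 J2=1
P@2,1 dof=1 J1 → L=5 J1=1 J2=1
PS@1,3 dof=2 J2 → L=5 J1=1 J2=2
add link → L=6 J1=1 J2=2
R@2,5 dof=1 J1 → L=6 J1=2 J2=2
C@3,4 dof=2 J2 → L=6 J1=2 J2=3
add link → L=7 J1=2 J2=3
C@4,6 dof=2 J2 → L=7 J1=2 J2=4
R@2,3 dof=1 J1 → L=7 J1=3 J2=4
add link → L=8 J1=3 J2=4
PS@3,7 dof=2 J2 → L=8 J1=3 J2=5
C@7,5 dof=2 J2 → L=8 J1=3 J2=6
R@7,6 dof=1 J1 → L=8 J1=4 J2=6
PS@7,4 dof=2 J2 → L=8 J1=4 J2=7
R@0,7 dof=1 J1 → L=8 J1=5 J2=7
M=3(L−1)−2J1−J2=3·7−2·5−7=4

M = 4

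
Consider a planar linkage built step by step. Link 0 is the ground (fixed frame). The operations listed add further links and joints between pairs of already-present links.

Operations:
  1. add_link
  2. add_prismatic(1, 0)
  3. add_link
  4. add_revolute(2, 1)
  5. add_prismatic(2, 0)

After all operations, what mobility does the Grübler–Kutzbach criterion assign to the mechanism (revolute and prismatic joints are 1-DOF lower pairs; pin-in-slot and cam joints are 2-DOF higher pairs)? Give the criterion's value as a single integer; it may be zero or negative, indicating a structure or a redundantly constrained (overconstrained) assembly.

[1;0;0] (link 0 is ground)
L+ [2;0;0]
P(1,0)∈J1 [2;1;0]
L+ [3;1;0]
R(2,1)∈J1 [3;2;0]
P(2,0)∈J1 [3;3;0]
mobility = 6 − 6 − 0 = 0

M = 0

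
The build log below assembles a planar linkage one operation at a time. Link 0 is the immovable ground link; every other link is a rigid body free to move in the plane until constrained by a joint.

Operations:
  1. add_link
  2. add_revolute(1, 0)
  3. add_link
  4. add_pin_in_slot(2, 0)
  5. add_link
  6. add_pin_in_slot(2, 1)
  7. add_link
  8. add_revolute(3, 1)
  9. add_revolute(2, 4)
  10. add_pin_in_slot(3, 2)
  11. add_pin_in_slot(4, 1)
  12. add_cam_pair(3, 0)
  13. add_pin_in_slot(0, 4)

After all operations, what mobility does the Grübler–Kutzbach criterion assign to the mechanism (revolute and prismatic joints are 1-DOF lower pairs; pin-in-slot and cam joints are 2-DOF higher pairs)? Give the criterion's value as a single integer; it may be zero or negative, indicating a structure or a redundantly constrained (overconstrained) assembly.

ground; <1,0,0>
#1 <2,0,0>
R:1↔0 J1 <2,1,0>
#2 <3,1,0>
PS:2↔0 J2 <3,1,1>
#3 <4,1,1>
PS:2↔1 J2 <4,1,2>
#4 <5,1,2>
R:3↔1 J1 <5,2,2>
R:2↔4 J1 <5,3,2>
PS:3↔2 J2 <5,3,3>
PS:4↔1 J2 <5,3,4>
C:3↔0 J2 <5,3,5>
PS:0↔4 J2 <5,3,6>
3×4 − 2×3 − 1×6 = 0

M = 0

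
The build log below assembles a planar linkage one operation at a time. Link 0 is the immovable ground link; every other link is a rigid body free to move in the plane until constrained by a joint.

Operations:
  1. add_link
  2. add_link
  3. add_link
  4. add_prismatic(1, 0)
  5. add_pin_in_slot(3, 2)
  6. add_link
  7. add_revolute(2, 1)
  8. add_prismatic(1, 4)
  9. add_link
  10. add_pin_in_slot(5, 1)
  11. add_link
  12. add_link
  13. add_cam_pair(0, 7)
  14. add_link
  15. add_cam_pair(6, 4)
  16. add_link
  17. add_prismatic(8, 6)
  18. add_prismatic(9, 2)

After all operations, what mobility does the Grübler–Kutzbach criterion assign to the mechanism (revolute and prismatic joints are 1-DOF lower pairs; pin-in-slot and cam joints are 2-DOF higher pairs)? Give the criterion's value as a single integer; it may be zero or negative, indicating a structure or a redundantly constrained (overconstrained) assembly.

M = 13

link 0 = ground. State L|J1|J2 = 1|0|0
+link1  2|0|0
+link2  3|0|0
+link3  4|0|0
P(1,0) f=1→J1  4|1|0
PS(3,2) f=2→J2  4|1|1
+link4  5|1|1
R(2,1) f=1→J1  5|2|1
P(1,4) f=1→J1  5|3|1
+link5  6|3|1
PS(5,1) f=2→J2  6|3|2
+link6  7|3|2
+link7  8|3|2
C(0,7) f=2→J2  8|3|3
+link8  9|3|3
C(6,4) f=2→J2  9|3|4
+link9  10|3|4
P(8,6) f=1→J1  10|4|4
P(9,2) f=1→J1  10|5|4
M = 3(10−1)−2·5−4 = 27−10−4 = 13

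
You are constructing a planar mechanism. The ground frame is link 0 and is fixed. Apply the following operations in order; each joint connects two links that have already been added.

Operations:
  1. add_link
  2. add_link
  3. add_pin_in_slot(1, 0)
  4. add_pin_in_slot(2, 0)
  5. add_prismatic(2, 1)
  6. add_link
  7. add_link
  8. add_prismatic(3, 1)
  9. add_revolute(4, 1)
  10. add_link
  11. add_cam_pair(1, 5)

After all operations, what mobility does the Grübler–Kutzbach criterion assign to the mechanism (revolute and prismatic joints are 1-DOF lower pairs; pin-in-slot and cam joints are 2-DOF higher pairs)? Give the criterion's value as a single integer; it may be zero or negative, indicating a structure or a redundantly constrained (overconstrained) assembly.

M = 6

L=1 J1=0 J2=0
add link → L=2 J1=0 J2=0
add link → L=3 J1=0 J2=0
PS@1,0 dof=2 J2 → L=3 J1=0 J2=1
PS@2,0 dof=2 J2 → L=3 J1=0 J2=2
P@2,1 dof=1 J1 → L=3 J1=1 J2=2
add link → L=4 J1=1 J2=2
add link → L=5 J1=1 J2=2
P@3,1 dof=1 J1 → L=5 J1=2 J2=2
R@4,1 dof=1 J1 → L=5 J1=3 J2=2
add link → L=6 J1=3 J2=2
C@1,5 dof=2 J2 → L=6 J1=3 J2=3
M=3(L−1)−2J1−J2=3·5−2·3−3=6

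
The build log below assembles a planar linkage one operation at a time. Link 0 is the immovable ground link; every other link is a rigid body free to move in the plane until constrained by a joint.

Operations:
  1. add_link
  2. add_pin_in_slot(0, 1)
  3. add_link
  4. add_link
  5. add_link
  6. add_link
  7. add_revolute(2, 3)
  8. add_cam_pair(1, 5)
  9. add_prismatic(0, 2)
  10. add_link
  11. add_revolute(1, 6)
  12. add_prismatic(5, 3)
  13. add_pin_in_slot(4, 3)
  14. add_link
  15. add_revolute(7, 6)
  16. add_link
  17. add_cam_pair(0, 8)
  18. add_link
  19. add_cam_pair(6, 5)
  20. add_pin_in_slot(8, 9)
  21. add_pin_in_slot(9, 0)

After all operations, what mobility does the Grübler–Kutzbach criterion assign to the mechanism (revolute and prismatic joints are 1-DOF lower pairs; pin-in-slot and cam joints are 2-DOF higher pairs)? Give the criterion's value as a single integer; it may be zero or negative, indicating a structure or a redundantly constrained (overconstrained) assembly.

(L,J1,J2)=(1,0,0); link0 fixed
link1: (2,0,0)
PS 0-1 [J2]: (2,0,1)
link2: (3,0,1)
link3: (4,0,1)
link4: (5,0,1)
link5: (6,0,1)
R 2-3 [J1]: (6,1,1)
C 1-5 [J2]: (6,1,2)
P 0-2 [J1]: (6,2,2)
link6: (7,2,2)
R 1-6 [J1]: (7,3,2)
P 5-3 [J1]: (7,4,2)
PS 4-3 [J2]: (7,4,3)
link7: (8,4,3)
R 7-6 [J1]: (8,5,3)
link8: (9,5,3)
C 0-8 [J2]: (9,5,4)
link9: (10,5,4)
C 6-5 [J2]: (10,5,5)
PS 8-9 [J2]: (10,5,6)
PS 9-0 [J2]: (10,5,7)
Grübler: 3·9 − 2·5 − 7 = 10

M = 10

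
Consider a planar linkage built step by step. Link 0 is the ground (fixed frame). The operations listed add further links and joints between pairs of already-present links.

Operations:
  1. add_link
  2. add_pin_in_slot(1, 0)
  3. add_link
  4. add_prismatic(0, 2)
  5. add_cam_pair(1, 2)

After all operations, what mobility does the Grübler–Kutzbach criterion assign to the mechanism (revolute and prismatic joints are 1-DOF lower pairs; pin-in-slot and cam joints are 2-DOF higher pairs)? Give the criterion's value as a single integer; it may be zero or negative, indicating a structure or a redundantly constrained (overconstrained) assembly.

link 0 = ground. State L|J1|J2 = 1|0|0
+link1  2|0|0
PS(1,0) f=2→J2  2|0|1
+link2  3|0|1
P(0,2) f=1→J1  3|1|1
C(1,2) f=2→J2  3|1|2
M = 3(3−1)−2·1−2 = 6−2−2 = 2

M = 2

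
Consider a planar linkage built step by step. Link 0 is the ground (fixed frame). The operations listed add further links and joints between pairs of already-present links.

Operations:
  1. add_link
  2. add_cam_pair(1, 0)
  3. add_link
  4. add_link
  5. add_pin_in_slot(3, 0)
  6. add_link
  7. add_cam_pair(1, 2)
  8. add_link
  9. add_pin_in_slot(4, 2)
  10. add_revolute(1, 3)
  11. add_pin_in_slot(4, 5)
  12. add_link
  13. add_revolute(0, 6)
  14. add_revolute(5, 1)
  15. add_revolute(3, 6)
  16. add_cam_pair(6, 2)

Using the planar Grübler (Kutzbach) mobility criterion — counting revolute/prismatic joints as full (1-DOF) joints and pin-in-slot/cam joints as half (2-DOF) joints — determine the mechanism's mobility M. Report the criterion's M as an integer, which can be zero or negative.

(L,J1,J2)=(1,0,0); link0 fixed
link1: (2,0,0)
C 1-0 [J2]: (2,0,1)
link2: (3,0,1)
link3: (4,0,1)
PS 3-0 [J2]: (4,0,2)
link4: (5,0,2)
C 1-2 [J2]: (5,0,3)
link5: (6,0,3)
PS 4-2 [J2]: (6,0,4)
R 1-3 [J1]: (6,1,4)
PS 4-5 [J2]: (6,1,5)
link6: (7,1,5)
R 0-6 [J1]: (7,2,5)
R 5-1 [J1]: (7,3,5)
R 3-6 [J1]: (7,4,5)
C 6-2 [J2]: (7,4,6)
Grübler: 3·6 − 2·4 − 6 = 4

M = 4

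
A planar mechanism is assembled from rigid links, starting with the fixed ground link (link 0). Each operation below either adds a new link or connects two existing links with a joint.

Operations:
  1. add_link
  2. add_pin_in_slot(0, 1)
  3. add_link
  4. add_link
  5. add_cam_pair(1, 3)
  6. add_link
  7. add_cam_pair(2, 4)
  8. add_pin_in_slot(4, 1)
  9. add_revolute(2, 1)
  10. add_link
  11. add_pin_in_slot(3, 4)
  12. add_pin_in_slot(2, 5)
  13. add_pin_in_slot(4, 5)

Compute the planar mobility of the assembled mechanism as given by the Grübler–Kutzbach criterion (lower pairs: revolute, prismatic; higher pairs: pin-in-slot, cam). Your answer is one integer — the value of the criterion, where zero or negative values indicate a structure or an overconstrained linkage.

M = 6

[1;0;0] (link 0 is ground)
L+ [2;0;0]
PS(0,1)∈J2 [2;0;1]
L+ [3;0;1]
L+ [4;0;1]
C(1,3)∈J2 [4;0;2]
L+ [5;0;2]
C(2,4)∈J2 [5;0;3]
PS(4,1)∈J2 [5;0;4]
R(2,1)∈J1 [5;1;4]
L+ [6;1;4]
PS(3,4)∈J2 [6;1;5]
PS(2,5)∈J2 [6;1;6]
PS(4,5)∈J2 [6;1;7]
mobility = 15 − 2 − 7 = 6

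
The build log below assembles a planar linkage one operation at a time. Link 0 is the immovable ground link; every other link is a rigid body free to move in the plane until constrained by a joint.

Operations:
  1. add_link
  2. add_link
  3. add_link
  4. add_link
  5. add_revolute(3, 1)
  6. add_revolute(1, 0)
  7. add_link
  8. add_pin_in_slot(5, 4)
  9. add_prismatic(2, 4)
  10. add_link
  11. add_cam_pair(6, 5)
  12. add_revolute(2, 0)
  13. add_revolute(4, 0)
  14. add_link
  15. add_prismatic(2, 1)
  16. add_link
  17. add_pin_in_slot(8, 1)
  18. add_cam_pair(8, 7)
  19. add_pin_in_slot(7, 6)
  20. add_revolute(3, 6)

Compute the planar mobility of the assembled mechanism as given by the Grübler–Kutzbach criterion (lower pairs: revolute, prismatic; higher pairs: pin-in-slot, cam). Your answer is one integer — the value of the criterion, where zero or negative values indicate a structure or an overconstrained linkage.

L=1 J1=0 J2=0
add link → L=2 J1=0 J2=0
add link → L=3 J1=0 J2=0
add link → L=4 J1=0 J2=0
add link → L=5 J1=0 J2=0
R@3,1 dof=1 J1 → L=5 J1=1 J2=0
R@1,0 dof=1 J1 → L=5 J1=2 J2=0
add link → L=6 J1=2 J2=0
PS@5,4 dof=2 J2 → L=6 J1=2 J2=1
P@2,4 dof=1 J1 → L=6 J1=3 J2=1
add link → L=7 J1=3 J2=1
C@6,5 dof=2 J2 → L=7 J1=3 J2=2
R@2,0 dof=1 J1 → L=7 J1=4 J2=2
R@4,0 dof=1 J1 → L=7 J1=5 J2=2
add link → L=8 J1=5 J2=2
P@2,1 dof=1 J1 → L=8 J1=6 J2=2
add link → L=9 J1=6 J2=2
PS@8,1 dof=2 J2 → L=9 J1=6 J2=3
C@8,7 dof=2 J2 → L=9 J1=6 J2=4
PS@7,6 dof=2 J2 → L=9 J1=6 J2=5
R@3,6 dof=1 J1 → L=9 J1=7 J2=5
M=3(L−1)−2J1−J2=3·8−2·7−5=5

M = 5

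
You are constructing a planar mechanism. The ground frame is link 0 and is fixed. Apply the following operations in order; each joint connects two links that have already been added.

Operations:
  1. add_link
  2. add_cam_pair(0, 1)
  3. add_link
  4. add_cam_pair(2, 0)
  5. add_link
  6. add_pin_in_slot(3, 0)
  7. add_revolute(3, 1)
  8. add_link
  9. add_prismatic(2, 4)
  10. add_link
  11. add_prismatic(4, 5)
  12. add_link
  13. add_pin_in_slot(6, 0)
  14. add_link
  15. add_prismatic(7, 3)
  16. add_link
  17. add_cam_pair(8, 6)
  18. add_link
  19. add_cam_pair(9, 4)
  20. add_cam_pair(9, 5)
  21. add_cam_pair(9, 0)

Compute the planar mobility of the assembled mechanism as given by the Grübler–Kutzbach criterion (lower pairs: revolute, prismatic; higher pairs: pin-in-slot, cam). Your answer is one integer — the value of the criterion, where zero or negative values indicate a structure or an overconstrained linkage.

[1;0;0] (link 0 is ground)
L+ [2;0;0]
C(0,1)∈J2 [2;0;1]
L+ [3;0;1]
C(2,0)∈J2 [3;0;2]
L+ [4;0;2]
PS(3,0)∈J2 [4;0;3]
R(3,1)∈J1 [4;1;3]
L+ [5;1;3]
P(2,4)∈J1 [5;2;3]
L+ [6;2;3]
P(4,5)∈J1 [6;3;3]
L+ [7;3;3]
PS(6,0)∈J2 [7;3;4]
L+ [8;3;4]
P(7,3)∈J1 [8;4;4]
L+ [9;4;4]
C(8,6)∈J2 [9;4;5]
L+ [10;4;5]
C(9,4)∈J2 [10;4;6]
C(9,5)∈J2 [10;4;7]
C(9,0)∈J2 [10;4;8]
mobility = 27 − 8 − 8 = 11

M = 11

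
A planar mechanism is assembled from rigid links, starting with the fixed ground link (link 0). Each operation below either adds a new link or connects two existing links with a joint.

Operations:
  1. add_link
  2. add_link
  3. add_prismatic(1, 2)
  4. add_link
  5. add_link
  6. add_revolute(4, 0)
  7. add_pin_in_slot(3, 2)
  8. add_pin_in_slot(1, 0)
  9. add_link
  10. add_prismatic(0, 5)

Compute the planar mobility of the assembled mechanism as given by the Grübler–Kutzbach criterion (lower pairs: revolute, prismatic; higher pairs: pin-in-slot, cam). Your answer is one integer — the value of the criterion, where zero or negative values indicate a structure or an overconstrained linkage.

M = 7

[1;0;0] (link 0 is ground)
L+ [2;0;0]
L+ [3;0;0]
P(1,2)∈J1 [3;1;0]
L+ [4;1;0]
L+ [5;1;0]
R(4,0)∈J1 [5;2;0]
PS(3,2)∈J2 [5;2;1]
PS(1,0)∈J2 [5;2;2]
L+ [6;2;2]
P(0,5)∈J1 [6;3;2]
mobility = 15 − 6 − 2 = 7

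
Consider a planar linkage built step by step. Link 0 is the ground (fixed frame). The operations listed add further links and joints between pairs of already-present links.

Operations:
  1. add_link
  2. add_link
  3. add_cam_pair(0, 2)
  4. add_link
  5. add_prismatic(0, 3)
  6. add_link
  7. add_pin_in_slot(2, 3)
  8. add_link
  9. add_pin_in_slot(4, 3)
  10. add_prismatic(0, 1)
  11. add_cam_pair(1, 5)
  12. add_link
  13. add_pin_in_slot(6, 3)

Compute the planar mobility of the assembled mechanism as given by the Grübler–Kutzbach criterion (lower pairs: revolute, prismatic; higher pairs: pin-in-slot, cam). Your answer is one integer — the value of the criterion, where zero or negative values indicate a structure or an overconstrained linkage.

ground; <1,0,0>
#1 <2,0,0>
#2 <3,0,0>
C:0↔2 J2 <3,0,1>
#3 <4,0,1>
P:0↔3 J1 <4,1,1>
#4 <5,1,1>
PS:2↔3 J2 <5,1,2>
#5 <6,1,2>
PS:4↔3 J2 <6,1,3>
P:0↔1 J1 <6,2,3>
C:1↔5 J2 <6,2,4>
#6 <7,2,4>
PS:6↔3 J2 <7,2,5>
3×6 − 2×2 − 1×5 = 9

M = 9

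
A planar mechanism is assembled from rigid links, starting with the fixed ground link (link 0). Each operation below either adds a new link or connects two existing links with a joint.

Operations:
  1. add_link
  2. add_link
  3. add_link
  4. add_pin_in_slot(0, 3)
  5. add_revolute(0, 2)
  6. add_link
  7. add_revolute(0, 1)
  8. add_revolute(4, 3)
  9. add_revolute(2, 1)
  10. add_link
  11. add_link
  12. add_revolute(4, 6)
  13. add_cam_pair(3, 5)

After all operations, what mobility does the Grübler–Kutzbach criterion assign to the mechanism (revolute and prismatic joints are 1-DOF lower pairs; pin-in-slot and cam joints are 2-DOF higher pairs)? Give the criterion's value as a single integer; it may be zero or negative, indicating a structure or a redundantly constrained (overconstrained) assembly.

M = 6

L=1 J1=0 J2=0
add link → L=2 J1=0 J2=0
add link → L=3 J1=0 J2=0
add link → L=4 J1=0 J2=0
PS@0,3 dof=2 J2 → L=4 J1=0 J2=1
R@0,2 dof=1 J1 → L=4 J1=1 J2=1
add link → L=5 J1=1 J2=1
R@0,1 dof=1 J1 → L=5 J1=2 J2=1
R@4,3 dof=1 J1 → L=5 J1=3 J2=1
R@2,1 dof=1 J1 → L=5 J1=4 J2=1
add link → L=6 J1=4 J2=1
add link → L=7 J1=4 J2=1
R@4,6 dof=1 J1 → L=7 J1=5 J2=1
C@3,5 dof=2 J2 → L=7 J1=5 J2=2
M=3(L−1)−2J1−J2=3·6−2·5−2=6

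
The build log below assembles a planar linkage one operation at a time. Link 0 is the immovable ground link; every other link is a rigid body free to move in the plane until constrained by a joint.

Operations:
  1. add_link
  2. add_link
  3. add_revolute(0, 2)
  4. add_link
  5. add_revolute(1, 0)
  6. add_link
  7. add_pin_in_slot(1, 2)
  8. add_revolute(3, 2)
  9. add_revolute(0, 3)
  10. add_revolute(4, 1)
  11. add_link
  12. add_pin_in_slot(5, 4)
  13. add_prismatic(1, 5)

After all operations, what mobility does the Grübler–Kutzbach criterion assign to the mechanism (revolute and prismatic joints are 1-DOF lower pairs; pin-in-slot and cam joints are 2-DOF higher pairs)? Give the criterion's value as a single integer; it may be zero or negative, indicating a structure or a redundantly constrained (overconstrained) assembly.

M = 1

ground; <1,0,0>
#1 <2,0,0>
#2 <3,0,0>
R:0↔2 J1 <3,1,0>
#3 <4,1,0>
R:1↔0 J1 <4,2,0>
#4 <5,2,0>
PS:1↔2 J2 <5,2,1>
R:3↔2 J1 <5,3,1>
R:0↔3 J1 <5,4,1>
R:4↔1 J1 <5,5,1>
#5 <6,5,1>
PS:5↔4 J2 <6,5,2>
P:1↔5 J1 <6,6,2>
3×5 − 2×6 − 1×2 = 1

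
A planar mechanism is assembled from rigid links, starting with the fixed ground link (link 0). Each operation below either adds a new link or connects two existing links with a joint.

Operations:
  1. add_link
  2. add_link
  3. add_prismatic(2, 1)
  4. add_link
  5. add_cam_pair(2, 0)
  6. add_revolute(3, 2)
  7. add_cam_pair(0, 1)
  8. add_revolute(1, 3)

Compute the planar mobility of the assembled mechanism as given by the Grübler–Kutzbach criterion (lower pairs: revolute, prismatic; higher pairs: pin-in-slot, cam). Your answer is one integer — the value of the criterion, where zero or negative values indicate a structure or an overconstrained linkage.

M = 1

ground; <1,0,0>
#1 <2,0,0>
#2 <3,0,0>
P:2↔1 J1 <3,1,0>
#3 <4,1,0>
C:2↔0 J2 <4,1,1>
R:3↔2 J1 <4,2,1>
C:0↔1 J2 <4,2,2>
R:1↔3 J1 <4,3,2>
3×3 − 2×3 − 1×2 = 1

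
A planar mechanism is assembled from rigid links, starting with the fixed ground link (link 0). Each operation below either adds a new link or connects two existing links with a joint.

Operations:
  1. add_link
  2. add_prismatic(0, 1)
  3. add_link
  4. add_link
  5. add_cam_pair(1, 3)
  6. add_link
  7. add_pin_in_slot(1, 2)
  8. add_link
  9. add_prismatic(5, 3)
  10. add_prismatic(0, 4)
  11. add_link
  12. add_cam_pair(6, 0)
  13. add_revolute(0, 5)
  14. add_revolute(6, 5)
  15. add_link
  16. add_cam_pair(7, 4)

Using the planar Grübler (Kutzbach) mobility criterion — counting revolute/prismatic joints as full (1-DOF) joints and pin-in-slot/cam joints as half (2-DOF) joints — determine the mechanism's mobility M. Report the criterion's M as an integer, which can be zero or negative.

M = 7

(L,J1,J2)=(1,0,0); link0 fixed
link1: (2,0,0)
P 0-1 [J1]: (2,1,0)
link2: (3,1,0)
link3: (4,1,0)
C 1-3 [J2]: (4,1,1)
link4: (5,1,1)
PS 1-2 [J2]: (5,1,2)
link5: (6,1,2)
P 5-3 [J1]: (6,2,2)
P 0-4 [J1]: (6,3,2)
link6: (7,3,2)
C 6-0 [J2]: (7,3,3)
R 0-5 [J1]: (7,4,3)
R 6-5 [J1]: (7,5,3)
link7: (8,5,3)
C 7-4 [J2]: (8,5,4)
Grübler: 3·7 − 2·5 − 4 = 7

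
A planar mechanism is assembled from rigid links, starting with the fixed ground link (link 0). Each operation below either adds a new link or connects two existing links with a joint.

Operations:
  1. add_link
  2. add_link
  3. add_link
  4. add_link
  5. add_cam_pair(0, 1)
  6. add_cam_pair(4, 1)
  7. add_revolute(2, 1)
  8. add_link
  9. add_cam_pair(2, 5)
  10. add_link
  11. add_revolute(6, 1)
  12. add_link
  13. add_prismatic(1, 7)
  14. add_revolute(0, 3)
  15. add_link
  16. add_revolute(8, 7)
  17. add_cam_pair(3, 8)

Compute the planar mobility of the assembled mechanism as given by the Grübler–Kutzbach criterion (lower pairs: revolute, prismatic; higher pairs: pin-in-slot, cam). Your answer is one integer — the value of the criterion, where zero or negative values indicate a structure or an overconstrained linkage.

link 0 = ground. State L|J1|J2 = 1|0|0
+link1  2|0|0
+link2  3|0|0
+link3  4|0|0
+link4  5|0|0
C(0,1) f=2→J2  5|0|1
C(4,1) f=2→J2  5|0|2
R(2,1) f=1→J1  5|1|2
+link5  6|1|2
C(2,5) f=2→J2  6|1|3
+link6  7|1|3
R(6,1) f=1→J1  7|2|3
+link7  8|2|3
P(1,7) f=1→J1  8|3|3
R(0,3) f=1→J1  8|4|3
+link8  9|4|3
R(8,7) f=1→J1  9|5|3
C(3,8) f=2→J2  9|5|4
M = 3(9−1)−2·5−4 = 24−10−4 = 10

M = 10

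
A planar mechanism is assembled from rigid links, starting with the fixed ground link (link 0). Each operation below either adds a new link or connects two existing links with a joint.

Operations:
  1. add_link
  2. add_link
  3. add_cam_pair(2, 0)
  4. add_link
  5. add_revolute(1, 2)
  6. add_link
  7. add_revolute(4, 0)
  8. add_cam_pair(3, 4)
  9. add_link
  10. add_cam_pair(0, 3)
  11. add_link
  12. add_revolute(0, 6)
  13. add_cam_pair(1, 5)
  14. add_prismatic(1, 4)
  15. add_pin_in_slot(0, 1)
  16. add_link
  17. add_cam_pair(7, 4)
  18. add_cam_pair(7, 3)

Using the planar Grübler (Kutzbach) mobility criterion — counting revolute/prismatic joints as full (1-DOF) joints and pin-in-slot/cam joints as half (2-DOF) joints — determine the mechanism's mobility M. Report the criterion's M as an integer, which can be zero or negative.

link 0 = ground. State L|J1|J2 = 1|0|0
+link1  2|0|0
+link2  3|0|0
C(2,0) f=2→J2  3|0|1
+link3  4|0|1
R(1,2) f=1→J1  4|1|1
+link4  5|1|1
R(4,0) f=1→J1  5|2|1
C(3,4) f=2→J2  5|2|2
+link5  6|2|2
C(0,3) f=2→J2  6|2|3
+link6  7|2|3
R(0,6) f=1→J1  7|3|3
C(1,5) f=2→J2  7|3|4
P(1,4) f=1→J1  7|4|4
PS(0,1) f=2→J2  7|4|5
+link7  8|4|5
C(7,4) f=2→J2  8|4|6
C(7,3) f=2→J2  8|4|7
M = 3(8−1)−2·4−7 = 21−8−7 = 6

M = 6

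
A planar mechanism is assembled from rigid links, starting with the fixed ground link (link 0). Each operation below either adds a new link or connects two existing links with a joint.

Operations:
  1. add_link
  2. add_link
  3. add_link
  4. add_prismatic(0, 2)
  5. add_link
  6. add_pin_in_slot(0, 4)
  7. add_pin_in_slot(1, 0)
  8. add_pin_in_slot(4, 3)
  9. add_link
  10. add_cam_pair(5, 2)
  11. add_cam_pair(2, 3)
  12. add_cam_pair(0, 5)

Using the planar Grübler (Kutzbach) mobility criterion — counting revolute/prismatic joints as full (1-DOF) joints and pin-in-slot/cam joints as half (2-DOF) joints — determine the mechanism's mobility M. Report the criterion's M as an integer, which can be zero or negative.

M = 7

L=1 J1=0 J2=0
add link → L=2 J1=0 J2=0
add link → L=3 J1=0 J2=0
add link → L=4 J1=0 J2=0
P@0,2 dof=1 J1 → L=4 J1=1 J2=0
add link → L=5 J1=1 J2=0
PS@0,4 dof=2 J2 → L=5 J1=1 J2=1
PS@1,0 dof=2 J2 → L=5 J1=1 J2=2
PS@4,3 dof=2 J2 → L=5 J1=1 J2=3
add link → L=6 J1=1 J2=3
C@5,2 dof=2 J2 → L=6 J1=1 J2=4
C@2,3 dof=2 J2 → L=6 J1=1 J2=5
C@0,5 dof=2 J2 → L=6 J1=1 J2=6
M=3(L−1)−2J1−J2=3·5−2·1−6=7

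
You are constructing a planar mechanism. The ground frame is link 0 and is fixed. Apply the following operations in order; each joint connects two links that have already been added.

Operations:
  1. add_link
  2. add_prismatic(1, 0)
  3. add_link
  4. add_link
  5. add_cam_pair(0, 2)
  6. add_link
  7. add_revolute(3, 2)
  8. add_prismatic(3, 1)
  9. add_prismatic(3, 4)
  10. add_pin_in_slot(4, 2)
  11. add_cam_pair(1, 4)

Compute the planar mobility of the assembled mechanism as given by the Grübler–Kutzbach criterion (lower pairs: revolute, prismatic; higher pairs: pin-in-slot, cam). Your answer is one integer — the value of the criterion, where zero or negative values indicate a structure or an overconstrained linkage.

M = 1

[1;0;0] (link 0 is ground)
L+ [2;0;0]
P(1,0)∈J1 [2;1;0]
L+ [3;1;0]
L+ [4;1;0]
C(0,2)∈J2 [4;1;1]
L+ [5;1;1]
R(3,2)∈J1 [5;2;1]
P(3,1)∈J1 [5;3;1]
P(3,4)∈J1 [5;4;1]
PS(4,2)∈J2 [5;4;2]
C(1,4)∈J2 [5;4;3]
mobility = 12 − 8 − 3 = 1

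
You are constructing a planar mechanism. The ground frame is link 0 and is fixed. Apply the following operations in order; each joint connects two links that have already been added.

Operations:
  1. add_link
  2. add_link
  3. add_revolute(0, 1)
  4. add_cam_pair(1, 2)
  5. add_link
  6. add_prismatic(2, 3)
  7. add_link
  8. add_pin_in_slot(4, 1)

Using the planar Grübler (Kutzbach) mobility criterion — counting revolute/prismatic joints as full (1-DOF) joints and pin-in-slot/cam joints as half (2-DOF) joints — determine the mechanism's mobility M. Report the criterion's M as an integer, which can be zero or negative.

M = 6

[1;0;0] (link 0 is ground)
L+ [2;0;0]
L+ [3;0;0]
R(0,1)∈J1 [3;1;0]
C(1,2)∈J2 [3;1;1]
L+ [4;1;1]
P(2,3)∈J1 [4;2;1]
L+ [5;2;1]
PS(4,1)∈J2 [5;2;2]
mobility = 12 − 4 − 2 = 6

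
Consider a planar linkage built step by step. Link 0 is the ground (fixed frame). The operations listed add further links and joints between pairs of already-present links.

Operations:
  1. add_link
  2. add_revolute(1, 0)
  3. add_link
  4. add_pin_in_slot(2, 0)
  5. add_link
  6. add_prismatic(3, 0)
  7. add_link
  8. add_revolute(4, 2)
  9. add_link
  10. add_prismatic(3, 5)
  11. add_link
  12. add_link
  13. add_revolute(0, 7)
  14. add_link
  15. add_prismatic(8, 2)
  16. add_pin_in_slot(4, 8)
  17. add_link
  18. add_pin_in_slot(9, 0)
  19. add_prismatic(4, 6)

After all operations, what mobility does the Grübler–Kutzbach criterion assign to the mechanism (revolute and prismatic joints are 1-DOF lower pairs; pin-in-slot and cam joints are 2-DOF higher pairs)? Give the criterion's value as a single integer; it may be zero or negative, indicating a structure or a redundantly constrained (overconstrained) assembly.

[1;0;0] (link 0 is ground)
L+ [2;0;0]
R(1,0)∈J1 [2;1;0]
L+ [3;1;0]
PS(2,0)∈J2 [3;1;1]
L+ [4;1;1]
P(3,0)∈J1 [4;2;1]
L+ [5;2;1]
R(4,2)∈J1 [5;3;1]
L+ [6;3;1]
P(3,5)∈J1 [6;4;1]
L+ [7;4;1]
L+ [8;4;1]
R(0,7)∈J1 [8;5;1]
L+ [9;5;1]
P(8,2)∈J1 [9;6;1]
PS(4,8)∈J2 [9;6;2]
L+ [10;6;2]
PS(9,0)∈J2 [10;6;3]
P(4,6)∈J1 [10;7;3]
mobility = 27 − 14 − 3 = 10

M = 10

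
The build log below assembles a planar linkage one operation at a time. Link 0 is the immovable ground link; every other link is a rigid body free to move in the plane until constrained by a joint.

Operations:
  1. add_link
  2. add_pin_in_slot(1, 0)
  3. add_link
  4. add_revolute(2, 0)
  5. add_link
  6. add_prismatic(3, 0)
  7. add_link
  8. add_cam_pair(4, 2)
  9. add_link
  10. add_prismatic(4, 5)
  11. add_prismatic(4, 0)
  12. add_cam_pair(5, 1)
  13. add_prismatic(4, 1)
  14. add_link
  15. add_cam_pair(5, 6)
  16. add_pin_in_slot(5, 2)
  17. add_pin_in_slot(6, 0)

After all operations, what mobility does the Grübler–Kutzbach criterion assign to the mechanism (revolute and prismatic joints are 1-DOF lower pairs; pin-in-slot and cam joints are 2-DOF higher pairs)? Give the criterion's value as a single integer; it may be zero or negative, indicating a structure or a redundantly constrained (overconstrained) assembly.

L=1 J1=0 J2=0
add link → L=2 J1=0 J2=0
PS@1,0 dof=2 J2 → L=2 J1=0 J2=1
add link → L=3 J1=0 J2=1
R@2,0 dof=1 J1 → L=3 J1=1 J2=1
add link → L=4 J1=1 J2=1
P@3,0 dof=1 J1 → L=4 J1=2 J2=1
add link → L=5 J1=2 J2=1
C@4,2 dof=2 J2 → L=5 J1=2 J2=2
add link → L=6 J1=2 J2=2
P@4,5 dof=1 J1 → L=6 J1=3 J2=2
P@4,0 dof=1 J1 → L=6 J1=4 J2=2
C@5,1 dof=2 J2 → L=6 J1=4 J2=3
P@4,1 dof=1 J1 → L=6 J1=5 J2=3
add link → L=7 J1=5 J2=3
C@5,6 dof=2 J2 → L=7 J1=5 J2=4
PS@5,2 dof=2 J2 → L=7 J1=5 J2=5
PS@6,0 dof=2 J2 → L=7 J1=5 J2=6
M=3(L−1)−2J1−J2=3·6−2·5−6=2

M = 2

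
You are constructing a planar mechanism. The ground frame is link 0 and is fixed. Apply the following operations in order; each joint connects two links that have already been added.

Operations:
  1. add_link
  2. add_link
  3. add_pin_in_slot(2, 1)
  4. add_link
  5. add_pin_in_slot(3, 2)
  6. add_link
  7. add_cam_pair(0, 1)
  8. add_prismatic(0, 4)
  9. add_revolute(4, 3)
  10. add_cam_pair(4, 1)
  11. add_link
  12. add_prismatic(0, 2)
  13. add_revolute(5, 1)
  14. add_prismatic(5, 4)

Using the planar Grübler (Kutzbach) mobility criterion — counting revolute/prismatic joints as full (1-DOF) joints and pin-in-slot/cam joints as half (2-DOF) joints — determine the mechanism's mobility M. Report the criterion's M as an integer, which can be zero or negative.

M = 1

ground; <1,0,0>
#1 <2,0,0>
#2 <3,0,0>
PS:2↔1 J2 <3,0,1>
#3 <4,0,1>
PS:3↔2 J2 <4,0,2>
#4 <5,0,2>
C:0↔1 J2 <5,0,3>
P:0↔4 J1 <5,1,3>
R:4↔3 J1 <5,2,3>
C:4↔1 J2 <5,2,4>
#5 <6,2,4>
P:0↔2 J1 <6,3,4>
R:5↔1 J1 <6,4,4>
P:5↔4 J1 <6,5,4>
3×5 − 2×5 − 1×4 = 1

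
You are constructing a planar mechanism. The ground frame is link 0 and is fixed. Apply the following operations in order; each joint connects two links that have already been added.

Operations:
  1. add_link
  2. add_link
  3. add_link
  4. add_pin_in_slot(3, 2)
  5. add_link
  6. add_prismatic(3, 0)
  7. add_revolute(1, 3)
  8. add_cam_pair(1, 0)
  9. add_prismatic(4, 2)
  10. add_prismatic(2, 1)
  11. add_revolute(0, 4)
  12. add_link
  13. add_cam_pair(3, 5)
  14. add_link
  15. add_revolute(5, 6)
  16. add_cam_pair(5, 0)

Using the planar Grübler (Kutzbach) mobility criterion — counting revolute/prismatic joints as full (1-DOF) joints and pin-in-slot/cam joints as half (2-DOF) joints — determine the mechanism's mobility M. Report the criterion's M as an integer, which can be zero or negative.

M = 2

L=1 J1=0 J2=0
add link → L=2 J1=0 J2=0
add link → L=3 J1=0 J2=0
add link → L=4 J1=0 J2=0
PS@3,2 dof=2 J2 → L=4 J1=0 J2=1
add link → L=5 J1=0 J2=1
P@3,0 dof=1 J1 → L=5 J1=1 J2=1
R@1,3 dof=1 J1 → L=5 J1=2 J2=1
C@1,0 dof=2 J2 → L=5 J1=2 J2=2
P@4,2 dof=1 J1 → L=5 J1=3 J2=2
P@2,1 dof=1 J1 → L=5 J1=4 J2=2
R@0,4 dof=1 J1 → L=5 J1=5 J2=2
add link → L=6 J1=5 J2=2
C@3,5 dof=2 J2 → L=6 J1=5 J2=3
add link → L=7 J1=5 J2=3
R@5,6 dof=1 J1 → L=7 J1=6 J2=3
C@5,0 dof=2 J2 → L=7 J1=6 J2=4
M=3(L−1)−2J1−J2=3·6−2·6−4=2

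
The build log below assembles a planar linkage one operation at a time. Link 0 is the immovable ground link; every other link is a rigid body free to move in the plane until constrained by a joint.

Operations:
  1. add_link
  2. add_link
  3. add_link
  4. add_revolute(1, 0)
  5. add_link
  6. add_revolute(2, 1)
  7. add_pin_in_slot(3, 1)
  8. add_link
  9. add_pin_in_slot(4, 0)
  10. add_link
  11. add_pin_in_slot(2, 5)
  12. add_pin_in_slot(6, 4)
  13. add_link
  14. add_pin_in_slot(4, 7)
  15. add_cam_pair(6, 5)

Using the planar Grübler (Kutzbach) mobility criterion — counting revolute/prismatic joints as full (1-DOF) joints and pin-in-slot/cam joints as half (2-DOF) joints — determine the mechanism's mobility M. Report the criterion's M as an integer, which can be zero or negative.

M = 11

[1;0;0] (link 0 is ground)
L+ [2;0;0]
L+ [3;0;0]
L+ [4;0;0]
R(1,0)∈J1 [4;1;0]
L+ [5;1;0]
R(2,1)∈J1 [5;2;0]
PS(3,1)∈J2 [5;2;1]
L+ [6;2;1]
PS(4,0)∈J2 [6;2;2]
L+ [7;2;2]
PS(2,5)∈J2 [7;2;3]
PS(6,4)∈J2 [7;2;4]
L+ [8;2;4]
PS(4,7)∈J2 [8;2;5]
C(6,5)∈J2 [8;2;6]
mobility = 21 − 4 − 6 = 11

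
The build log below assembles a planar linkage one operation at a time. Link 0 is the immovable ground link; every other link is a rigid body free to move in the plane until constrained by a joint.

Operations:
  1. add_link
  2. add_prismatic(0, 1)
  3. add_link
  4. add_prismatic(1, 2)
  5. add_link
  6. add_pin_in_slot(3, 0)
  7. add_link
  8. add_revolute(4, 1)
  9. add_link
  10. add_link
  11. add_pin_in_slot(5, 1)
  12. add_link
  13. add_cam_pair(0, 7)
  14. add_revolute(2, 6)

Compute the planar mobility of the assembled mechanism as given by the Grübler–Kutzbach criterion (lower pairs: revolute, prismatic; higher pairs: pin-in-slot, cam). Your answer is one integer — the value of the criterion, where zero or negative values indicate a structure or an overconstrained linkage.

L=1 J1=0 J2=0
add link → L=2 J1=0 J2=0
P@0,1 dof=1 J1 → L=2 J1=1 J2=0
add link → L=3 J1=1 J2=0
P@1,2 dof=1 J1 → L=3 J1=2 J2=0
add link → L=4 J1=2 J2=0
PS@3,0 dof=2 J2 → L=4 J1=2 J2=1
add link → L=5 J1=2 J2=1
R@4,1 dof=1 J1 → L=5 J1=3 J2=1
add link → L=6 J1=3 J2=1
add link → L=7 J1=3 J2=1
PS@5,1 dof=2 J2 → L=7 J1=3 J2=2
add link → L=8 J1=3 J2=2
C@0,7 dof=2 J2 → L=8 J1=3 J2=3
R@2,6 dof=1 J1 → L=8 J1=4 J2=3
M=3(L−1)−2J1−J2=3·7−2·4−3=10

M = 10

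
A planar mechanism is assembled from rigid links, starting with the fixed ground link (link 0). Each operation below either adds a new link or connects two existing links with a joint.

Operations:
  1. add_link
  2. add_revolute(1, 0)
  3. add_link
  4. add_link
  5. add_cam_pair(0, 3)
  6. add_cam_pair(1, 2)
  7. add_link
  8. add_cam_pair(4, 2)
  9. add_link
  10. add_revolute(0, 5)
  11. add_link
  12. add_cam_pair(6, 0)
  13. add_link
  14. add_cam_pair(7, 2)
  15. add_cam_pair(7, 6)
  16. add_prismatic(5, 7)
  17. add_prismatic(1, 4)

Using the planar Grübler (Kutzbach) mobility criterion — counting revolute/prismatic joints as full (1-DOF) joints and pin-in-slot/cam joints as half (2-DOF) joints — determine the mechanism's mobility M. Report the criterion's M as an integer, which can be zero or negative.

M = 7

link 0 = ground. State L|J1|J2 = 1|0|0
+link1  2|0|0
R(1,0) f=1→J1  2|1|0
+link2  3|1|0
+link3  4|1|0
C(0,3) f=2→J2  4|1|1
C(1,2) f=2→J2  4|1|2
+link4  5|1|2
C(4,2) f=2→J2  5|1|3
+link5  6|1|3
R(0,5) f=1→J1  6|2|3
+link6  7|2|3
C(6,0) f=2→J2  7|2|4
+link7  8|2|4
C(7,2) f=2→J2  8|2|5
C(7,6) f=2→J2  8|2|6
P(5,7) f=1→J1  8|3|6
P(1,4) f=1→J1  8|4|6
M = 3(8−1)−2·4−6 = 21−8−6 = 7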